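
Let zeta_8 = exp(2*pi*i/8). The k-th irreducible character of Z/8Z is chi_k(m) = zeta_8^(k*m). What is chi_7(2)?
chi_7(2) = zeta_8^14 = -I

Derivation: chi_7(2) = zeta_8^(7*2) = zeta_8^14. Since zeta_8^8 = 1, this equals zeta_8^6 = exp(2*pi*i*6/8) = -I.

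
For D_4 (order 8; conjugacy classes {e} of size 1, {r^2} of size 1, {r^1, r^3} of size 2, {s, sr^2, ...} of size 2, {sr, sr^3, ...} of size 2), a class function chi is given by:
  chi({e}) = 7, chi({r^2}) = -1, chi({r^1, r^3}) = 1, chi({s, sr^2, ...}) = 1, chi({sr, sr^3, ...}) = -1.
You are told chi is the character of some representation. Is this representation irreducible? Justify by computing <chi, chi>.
Not irreducible (reducible): <chi, chi> = 7 > 1.

Derivation: <chi, chi> = (1/|G|) sum_C |C| * |chi(C)|^2 = (1/8)[1*|7|^2 + 1*|-1|^2 + 2*|1|^2 + 2*|1|^2 + 2*|-1|^2]
  = (1/8)[(49) + (1) + (2) + (2) + (2)] = 56/8 = 7.
A character is irreducible iff <chi, chi> = 1, so this representation is reducible.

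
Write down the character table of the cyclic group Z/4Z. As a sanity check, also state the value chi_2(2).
Character table of Z/4Z (irreps indexed chi_0,...,chi_3 with chi_k(m) = zeta_4^(k*m), zeta_4 = exp(2*pi*i/4)):
  irrep \ class  {0} (size 1)  {1} (size 1)  {2} (size 1)  {3} (size 1)
  chi_0          1             1             1             1           
  chi_1          1             I             -1            -I          
  chi_2          1             -1            1             -1          
  chi_3          1             -I            -1            I           

Spot check: chi_2(2) = zeta_4^(2*2) = zeta_4^4 = 1.

Z/4Z is abelian, so all 4 irreducible complex representations are 1-dimensional. They are given by chi_k(m) = zeta_4^(k*m) for k = 0,...,3. Row orthogonality: sum_m chi_k(m) conj(chi_l(m)) = 4 * [k = l].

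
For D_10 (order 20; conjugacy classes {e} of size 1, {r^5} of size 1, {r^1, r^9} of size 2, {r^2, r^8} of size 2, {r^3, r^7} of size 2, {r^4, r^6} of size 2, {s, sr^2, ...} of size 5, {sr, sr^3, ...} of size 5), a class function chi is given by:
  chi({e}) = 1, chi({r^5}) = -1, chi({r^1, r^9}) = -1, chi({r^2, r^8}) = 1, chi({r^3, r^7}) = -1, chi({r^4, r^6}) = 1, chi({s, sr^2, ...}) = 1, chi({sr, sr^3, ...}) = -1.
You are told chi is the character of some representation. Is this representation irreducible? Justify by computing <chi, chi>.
Irreducible: <chi, chi> = 1.

Details: <chi, chi> = (1/|G|) sum_C |C| * |chi(C)|^2 = (1/20)[1*|1|^2 + 1*|-1|^2 + 2*|-1|^2 + 2*|1|^2 + 2*|-1|^2 + 2*|1|^2 + 5*|1|^2 + 5*|-1|^2]
  = (1/20)[(1) + (1) + (2) + (2) + (2) + (2) + (5) + (5)] = 20/20 = 1.
A character is irreducible iff <chi, chi> = 1, so this representation is irreducible.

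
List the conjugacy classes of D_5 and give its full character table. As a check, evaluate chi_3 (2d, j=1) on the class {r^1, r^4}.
Conjugacy classes: {e} of size 1, {r^1, r^4} of size 2, {r^2, r^3} of size 2, {s, sr, ..., sr^4} of size 5.
Character table:
  irrep \ class              {e} (size 1)  {r^1, r^4} (size 2)  {r^2, r^3} (size 2)  {s, sr, ..., sr^4} (size 5)
  chi_1 (triv)               1             1                    1                    1                          
  chi_2 (sign: r->1, s->-1)  1             1                    1                    -1                         
  chi_3 (2d, j=1)            2             -1/2 + sqrt(5)/2     -sqrt(5)/2 - 1/2     0                          
  chi_4 (2d, j=2)            2             -sqrt(5)/2 - 1/2     -1/2 + sqrt(5)/2     0                          

Spot check: chi_3 (2d, j=1) on {r^1, r^4} = -1/2 + sqrt(5)/2.

Solution. D_5 has order 2*5 = 10 with 4 conjugacy classes, hence 4 irreducibles. Sum of squared dims 1 + 1 + 4 + 4 = 10 = |G|. Linear characters come from the abelianisation; the 2-dimensional irreps have character r^k -> 2*cos(2*pi*j*k/5), reflections -> 0.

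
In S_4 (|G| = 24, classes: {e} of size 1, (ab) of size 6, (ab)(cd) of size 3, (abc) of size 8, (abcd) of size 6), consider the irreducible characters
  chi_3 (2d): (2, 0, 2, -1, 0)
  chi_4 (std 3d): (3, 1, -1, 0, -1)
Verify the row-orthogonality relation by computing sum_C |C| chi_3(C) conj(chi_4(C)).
Sum = 0; so <chi_3, chi_4> = 0 (distinct irreducibles are orthogonal).

Derivation: Compute term by term over conjugacy classes (|C| * chi_3(C) * conj(chi_4(C))):
  1*(2)*conj(3) + 6*(0)*conj(1) + 3*(2)*conj(-1) + 8*(-1)*conj(0) + 6*(0)*conj(-1)
  = (6) + (0) + (-6) + (0) + (0)
  = 0.
Dividing by |G| = 24 gives 0/24 = 0, matching the row-orthogonality relation <chi_3, chi_4> = [chi_3 = chi_4].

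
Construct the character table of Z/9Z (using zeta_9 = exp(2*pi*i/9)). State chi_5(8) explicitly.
Character table of Z/9Z (irreps indexed chi_0,...,chi_8 with chi_k(m) = zeta_9^(k*m), zeta_9 = exp(2*pi*i/9)):
  irrep \ class  {0} (size 1)  {1} (size 1)    {2} (size 1)    {3} (size 1)    {4} (size 1)    {5} (size 1)    {6} (size 1)    {7} (size 1)    {8} (size 1)  
  chi_0          1             1               1               1               1               1               1               1               1             
  chi_1          1             exp(2*I*pi/9)   exp(4*I*pi/9)   exp(2*I*pi/3)   exp(8*I*pi/9)   exp(-8*I*pi/9)  exp(-2*I*pi/3)  exp(-4*I*pi/9)  exp(-2*I*pi/9)
  chi_2          1             exp(4*I*pi/9)   exp(8*I*pi/9)   exp(-2*I*pi/3)  exp(-2*I*pi/9)  exp(2*I*pi/9)   exp(2*I*pi/3)   exp(-8*I*pi/9)  exp(-4*I*pi/9)
  chi_3          1             exp(2*I*pi/3)   exp(-2*I*pi/3)  1               exp(2*I*pi/3)   exp(-2*I*pi/3)  1               exp(2*I*pi/3)   exp(-2*I*pi/3)
  chi_4          1             exp(8*I*pi/9)   exp(-2*I*pi/9)  exp(2*I*pi/3)   exp(-4*I*pi/9)  exp(4*I*pi/9)   exp(-2*I*pi/3)  exp(2*I*pi/9)   exp(-8*I*pi/9)
  chi_5          1             exp(-8*I*pi/9)  exp(2*I*pi/9)   exp(-2*I*pi/3)  exp(4*I*pi/9)   exp(-4*I*pi/9)  exp(2*I*pi/3)   exp(-2*I*pi/9)  exp(8*I*pi/9) 
  chi_6          1             exp(-2*I*pi/3)  exp(2*I*pi/3)   1               exp(-2*I*pi/3)  exp(2*I*pi/3)   1               exp(-2*I*pi/3)  exp(2*I*pi/3) 
  chi_7          1             exp(-4*I*pi/9)  exp(-8*I*pi/9)  exp(2*I*pi/3)   exp(2*I*pi/9)   exp(-2*I*pi/9)  exp(-2*I*pi/3)  exp(8*I*pi/9)   exp(4*I*pi/9) 
  chi_8          1             exp(-2*I*pi/9)  exp(-4*I*pi/9)  exp(-2*I*pi/3)  exp(-8*I*pi/9)  exp(8*I*pi/9)   exp(2*I*pi/3)   exp(4*I*pi/9)   exp(2*I*pi/9) 

Spot check: chi_5(8) = zeta_9^(5*8) = zeta_9^40 = exp(8*I*pi/9).

Proof sketch: Z/9Z is abelian, so all 9 irreducible complex representations are 1-dimensional. They are given by chi_k(m) = zeta_9^(k*m) for k = 0,...,8. Row orthogonality: sum_m chi_k(m) conj(chi_l(m)) = 9 * [k = l].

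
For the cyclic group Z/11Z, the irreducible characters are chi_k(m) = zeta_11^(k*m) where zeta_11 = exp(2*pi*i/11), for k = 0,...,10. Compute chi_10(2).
chi_10(2) = zeta_11^20 = exp(-4*I*pi/11)

Why: chi_10(2) = zeta_11^(10*2) = zeta_11^20. Since zeta_11^11 = 1, this equals zeta_11^9 = exp(2*pi*i*9/11) = exp(-4*I*pi/11).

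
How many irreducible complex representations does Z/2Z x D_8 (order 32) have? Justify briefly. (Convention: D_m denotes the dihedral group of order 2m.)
14

Details: The number of irreducible complex representations of a finite group equals its number of conjugacy classes. For a direct product, #classes(G x H) = #classes(G) * #classes(H). Z/2Z has 2 classes (abelian), D_8 has 7 classes, so 2 * 7 = 14, so Z/2Z x D_8 (order 32) has exactly 14 irreducible complex representations.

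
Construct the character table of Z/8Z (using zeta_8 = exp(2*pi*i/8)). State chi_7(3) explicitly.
Character table of Z/8Z (irreps indexed chi_0,...,chi_7 with chi_k(m) = zeta_8^(k*m), zeta_8 = exp(2*pi*i/8)):
  irrep \ class  {0} (size 1)  {1} (size 1)    {2} (size 1)  {3} (size 1)    {4} (size 1)  {5} (size 1)    {6} (size 1)  {7} (size 1)  
  chi_0          1             1               1             1               1             1               1             1             
  chi_1          1             exp(I*pi/4)     I             exp(3*I*pi/4)   -1            exp(-3*I*pi/4)  -I            exp(-I*pi/4)  
  chi_2          1             I               -1            -I              1             I               -1            -I            
  chi_3          1             exp(3*I*pi/4)   -I            exp(I*pi/4)     -1            exp(-I*pi/4)    I             exp(-3*I*pi/4)
  chi_4          1             -1              1             -1              1             -1              1             -1            
  chi_5          1             exp(-3*I*pi/4)  I             exp(-I*pi/4)    -1            exp(I*pi/4)     -I            exp(3*I*pi/4) 
  chi_6          1             -I              -1            I               1             -I              -1            I             
  chi_7          1             exp(-I*pi/4)    -I            exp(-3*I*pi/4)  -1            exp(3*I*pi/4)   I             exp(I*pi/4)   

Spot check: chi_7(3) = zeta_8^(7*3) = zeta_8^21 = exp(-3*I*pi/4).

Reasoning: Z/8Z is abelian, so all 8 irreducible complex representations are 1-dimensional. They are given by chi_k(m) = zeta_8^(k*m) for k = 0,...,7. Row orthogonality: sum_m chi_k(m) conj(chi_l(m)) = 8 * [k = l].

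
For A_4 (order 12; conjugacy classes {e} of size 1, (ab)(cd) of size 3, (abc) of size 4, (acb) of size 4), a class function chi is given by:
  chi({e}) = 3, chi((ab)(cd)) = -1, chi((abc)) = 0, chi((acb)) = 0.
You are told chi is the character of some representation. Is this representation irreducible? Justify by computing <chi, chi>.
Irreducible: <chi, chi> = 1.

<chi, chi> = (1/|G|) sum_C |C| * |chi(C)|^2 = (1/12)[1*|3|^2 + 3*|-1|^2 + 4*|0|^2 + 4*|0|^2]
  = (1/12)[(9) + (3) + (0) + (0)] = 12/12 = 1.
(Exp terms are combined using exp(i*s)*conj(exp(i*t)) = exp(i*(s-t)), and sums of them are collapsed using the identity that for every m > 1 the m distinct m-th roots of unity sum to 0, e.g. 1 + exp(2*I*pi/3) + exp(-2*I*pi/3) = 0.)
A character is irreducible iff <chi, chi> = 1, so this representation is irreducible.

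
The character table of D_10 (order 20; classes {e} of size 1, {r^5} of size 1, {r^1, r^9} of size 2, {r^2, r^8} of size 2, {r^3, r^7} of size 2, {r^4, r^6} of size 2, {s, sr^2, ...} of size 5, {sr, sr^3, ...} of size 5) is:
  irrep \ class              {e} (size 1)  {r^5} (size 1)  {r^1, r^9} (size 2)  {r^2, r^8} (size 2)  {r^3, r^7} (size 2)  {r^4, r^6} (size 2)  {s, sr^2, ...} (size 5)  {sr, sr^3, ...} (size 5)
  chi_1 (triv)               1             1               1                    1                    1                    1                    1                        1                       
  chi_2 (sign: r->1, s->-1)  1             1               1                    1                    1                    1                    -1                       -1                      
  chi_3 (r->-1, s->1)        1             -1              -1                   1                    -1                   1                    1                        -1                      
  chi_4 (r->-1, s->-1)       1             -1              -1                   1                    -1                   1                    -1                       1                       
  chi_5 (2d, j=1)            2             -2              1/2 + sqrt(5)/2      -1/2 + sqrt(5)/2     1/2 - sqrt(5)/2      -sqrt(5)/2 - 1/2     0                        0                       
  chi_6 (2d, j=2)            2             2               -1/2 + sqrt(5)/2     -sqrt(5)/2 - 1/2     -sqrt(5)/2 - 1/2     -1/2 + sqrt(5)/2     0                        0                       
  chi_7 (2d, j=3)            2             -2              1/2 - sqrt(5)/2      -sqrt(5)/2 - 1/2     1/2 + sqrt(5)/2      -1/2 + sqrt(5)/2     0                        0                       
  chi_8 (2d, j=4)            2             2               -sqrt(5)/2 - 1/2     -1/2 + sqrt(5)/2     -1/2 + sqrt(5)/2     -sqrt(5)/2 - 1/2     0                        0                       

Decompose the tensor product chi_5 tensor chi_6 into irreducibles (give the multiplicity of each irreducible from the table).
chi_5 tensor chi_6 = chi_5 + chi_7 (all other irreducibles have multiplicity 0).

Proof sketch: The character of a tensor product is the pointwise product (chi_5 * chi_6)(C) = chi_5(C) * chi_6(C):
  {e}: (2)*(2), {r^5}: (-2)*(2), {r^1, r^9}: (1/2 + sqrt(5)/2)*(-1/2 + sqrt(5)/2), {r^2, r^8}: (-1/2 + sqrt(5)/2)*(-sqrt(5)/2 - 1/2), {r^3, r^7}: (1/2 - sqrt(5)/2)*(-sqrt(5)/2 - 1/2), {r^4, r^6}: (-sqrt(5)/2 - 1/2)*(-1/2 + sqrt(5)/2), {s, sr^2, ...}: (0)*(0), {sr, sr^3, ...}: (0)*(0)
so (chi_5 * chi_6) takes values
  {e} -> 4, {r^5} -> -4, {r^1, r^9} -> 1, {r^2, r^8} -> -1, {r^3, r^7} -> 1, {r^4, r^6} -> -1, {s, sr^2, ...} -> 0, {sr, sr^3, ...} -> 0.
Now take the inner product of this character with each irreducible chi from the table, <chi_5*chi_6, chi> = (1/20) sum_C |C| (chi_5*chi_6)(C) conj(chi(C)):
  <chi_5*chi_6, chi_1> = (1/20)[1*(4)*conj(1) + 1*(-4)*conj(1) + 2*(1)*conj(1) + 2*(-1)*conj(1) + 2*(1)*conj(1) + 2*(-1)*conj(1) + 5*(0)*conj(1) + 5*(0)*conj(1)]
      = (1/20)[(4) + (-4) + (2) + (-2) + (2) + (-2) + (0) + (0)] = 0/20 = 0
  <chi_5*chi_6, chi_2> = (1/20)[1*(4)*conj(1) + 1*(-4)*conj(1) + 2*(1)*conj(1) + 2*(-1)*conj(1) + 2*(1)*conj(1) + 2*(-1)*conj(1) + 5*(0)*conj(-1) + 5*(0)*conj(-1)]
      = (1/20)[(4) + (-4) + (2) + (-2) + (2) + (-2) + (0) + (0)] = 0/20 = 0
  <chi_5*chi_6, chi_3> = (1/20)[1*(4)*conj(1) + 1*(-4)*conj(-1) + 2*(1)*conj(-1) + 2*(-1)*conj(1) + 2*(1)*conj(-1) + 2*(-1)*conj(1) + 5*(0)*conj(1) + 5*(0)*conj(-1)]
      = (1/20)[(4) + (4) + (-2) + (-2) + (-2) + (-2) + (0) + (0)] = 0/20 = 0
  <chi_5*chi_6, chi_4> = (1/20)[1*(4)*conj(1) + 1*(-4)*conj(-1) + 2*(1)*conj(-1) + 2*(-1)*conj(1) + 2*(1)*conj(-1) + 2*(-1)*conj(1) + 5*(0)*conj(-1) + 5*(0)*conj(1)]
      = (1/20)[(4) + (4) + (-2) + (-2) + (-2) + (-2) + (0) + (0)] = 0/20 = 0
  <chi_5*chi_6, chi_5> = (1/20)[1*(4)*conj(2) + 1*(-4)*conj(-2) + 2*(1)*conj(1/2 + sqrt(5)/2) + 2*(-1)*conj(-1/2 + sqrt(5)/2) + 2*(1)*conj(1/2 - sqrt(5)/2) + 2*(-1)*conj(-sqrt(5)/2 - 1/2) + 5*(0)*conj(0) + 5*(0)*conj(0)]
      = (1/20)[(8) + (8) + (1 + sqrt(5)) + (1 - sqrt(5)) + (1 - sqrt(5)) + (1 + sqrt(5)) + (0) + (0)] = 20/20 = 1
  <chi_5*chi_6, chi_6> = (1/20)[1*(4)*conj(2) + 1*(-4)*conj(2) + 2*(1)*conj(-1/2 + sqrt(5)/2) + 2*(-1)*conj(-sqrt(5)/2 - 1/2) + 2*(1)*conj(-sqrt(5)/2 - 1/2) + 2*(-1)*conj(-1/2 + sqrt(5)/2) + 5*(0)*conj(0) + 5*(0)*conj(0)]
      = (1/20)[(8) + (-8) + (-1 + sqrt(5)) + (1 + sqrt(5)) + (-sqrt(5) - 1) + (1 - sqrt(5)) + (0) + (0)] = 0/20 = 0
  <chi_5*chi_6, chi_7> = (1/20)[1*(4)*conj(2) + 1*(-4)*conj(-2) + 2*(1)*conj(1/2 - sqrt(5)/2) + 2*(-1)*conj(-sqrt(5)/2 - 1/2) + 2*(1)*conj(1/2 + sqrt(5)/2) + 2*(-1)*conj(-1/2 + sqrt(5)/2) + 5*(0)*conj(0) + 5*(0)*conj(0)]
      = (1/20)[(8) + (8) + (1 - sqrt(5)) + (1 + sqrt(5)) + (1 + sqrt(5)) + (1 - sqrt(5)) + (0) + (0)] = 20/20 = 1
  <chi_5*chi_6, chi_8> = (1/20)[1*(4)*conj(2) + 1*(-4)*conj(2) + 2*(1)*conj(-sqrt(5)/2 - 1/2) + 2*(-1)*conj(-1/2 + sqrt(5)/2) + 2*(1)*conj(-1/2 + sqrt(5)/2) + 2*(-1)*conj(-sqrt(5)/2 - 1/2) + 5*(0)*conj(0) + 5*(0)*conj(0)]
      = (1/20)[(8) + (-8) + (-sqrt(5) - 1) + (1 - sqrt(5)) + (-1 + sqrt(5)) + (1 + sqrt(5)) + (0) + (0)] = 0/20 = 0
Hence the multiplicities are chi_5: 1, chi_7: 1. Dimension check: dim(chi_5)*dim(chi_6) = 2*2 = 4 and sum (mult * dim) = 1*2 + 1*2 = 4.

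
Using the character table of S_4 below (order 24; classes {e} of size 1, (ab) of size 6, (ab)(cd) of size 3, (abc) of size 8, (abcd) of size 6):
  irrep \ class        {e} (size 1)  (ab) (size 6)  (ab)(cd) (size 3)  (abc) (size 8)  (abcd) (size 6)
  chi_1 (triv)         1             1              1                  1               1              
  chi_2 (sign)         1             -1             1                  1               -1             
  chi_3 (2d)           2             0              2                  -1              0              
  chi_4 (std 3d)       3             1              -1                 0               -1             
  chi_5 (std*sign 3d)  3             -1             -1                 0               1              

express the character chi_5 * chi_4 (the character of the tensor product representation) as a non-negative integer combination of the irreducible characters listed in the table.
chi_5 tensor chi_4 = chi_2 + chi_3 + chi_4 + chi_5 (all other irreducibles have multiplicity 0).

Why: The character of a tensor product is the pointwise product (chi_5 * chi_4)(C) = chi_5(C) * chi_4(C):
  {e}: (3)*(3), (ab): (-1)*(1), (ab)(cd): (-1)*(-1), (abc): (0)*(0), (abcd): (1)*(-1)
so (chi_5 * chi_4) takes values
  {e} -> 9, (ab) -> -1, (ab)(cd) -> 1, (abc) -> 0, (abcd) -> -1.
Now take the inner product of this character with each irreducible chi from the table, <chi_5*chi_4, chi> = (1/24) sum_C |C| (chi_5*chi_4)(C) conj(chi(C)):
  <chi_5*chi_4, chi_1> = (1/24)[1*(9)*conj(1) + 6*(-1)*conj(1) + 3*(1)*conj(1) + 8*(0)*conj(1) + 6*(-1)*conj(1)]
      = (1/24)[(9) + (-6) + (3) + (0) + (-6)] = 0/24 = 0
  <chi_5*chi_4, chi_2> = (1/24)[1*(9)*conj(1) + 6*(-1)*conj(-1) + 3*(1)*conj(1) + 8*(0)*conj(1) + 6*(-1)*conj(-1)]
      = (1/24)[(9) + (6) + (3) + (0) + (6)] = 24/24 = 1
  <chi_5*chi_4, chi_3> = (1/24)[1*(9)*conj(2) + 6*(-1)*conj(0) + 3*(1)*conj(2) + 8*(0)*conj(-1) + 6*(-1)*conj(0)]
      = (1/24)[(18) + (0) + (6) + (0) + (0)] = 24/24 = 1
  <chi_5*chi_4, chi_4> = (1/24)[1*(9)*conj(3) + 6*(-1)*conj(1) + 3*(1)*conj(-1) + 8*(0)*conj(0) + 6*(-1)*conj(-1)]
      = (1/24)[(27) + (-6) + (-3) + (0) + (6)] = 24/24 = 1
  <chi_5*chi_4, chi_5> = (1/24)[1*(9)*conj(3) + 6*(-1)*conj(-1) + 3*(1)*conj(-1) + 8*(0)*conj(0) + 6*(-1)*conj(1)]
      = (1/24)[(27) + (6) + (-3) + (0) + (-6)] = 24/24 = 1
Hence the multiplicities are chi_2: 1, chi_3: 1, chi_4: 1, chi_5: 1. Dimension check: dim(chi_5)*dim(chi_4) = 3*3 = 9 and sum (mult * dim) = 1*1 + 1*2 + 1*3 + 1*3 = 9.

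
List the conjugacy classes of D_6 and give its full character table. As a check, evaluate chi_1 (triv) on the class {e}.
Conjugacy classes: {e} of size 1, {r^3} of size 1, {r^1, r^5} of size 2, {r^2, r^4} of size 2, {s, sr^2, ...} of size 3, {sr, sr^3, ...} of size 3.
Character table:
  irrep \ class              {e} (size 1)  {r^3} (size 1)  {r^1, r^5} (size 2)  {r^2, r^4} (size 2)  {s, sr^2, ...} (size 3)  {sr, sr^3, ...} (size 3)
  chi_1 (triv)               1             1               1                    1                    1                        1                       
  chi_2 (sign: r->1, s->-1)  1             1               1                    1                    -1                       -1                      
  chi_3 (r->-1, s->1)        1             -1              -1                   1                    1                        -1                      
  chi_4 (r->-1, s->-1)       1             -1              -1                   1                    -1                       1                       
  chi_5 (2d, j=1)            2             -2              1                    -1                   0                        0                       
  chi_6 (2d, j=2)            2             2               -1                   -1                   0                        0                       

Spot check: chi_1 (triv) on {e} = 1.

Details: D_6 has order 2*6 = 12 with 6 conjugacy classes, hence 6 irreducibles. Sum of squared dims 1 + 1 + 1 + 1 + 4 + 4 = 12 = |G|. Linear characters come from the abelianisation; the 2-dimensional irreps have character r^k -> 2*cos(2*pi*j*k/6), reflections -> 0.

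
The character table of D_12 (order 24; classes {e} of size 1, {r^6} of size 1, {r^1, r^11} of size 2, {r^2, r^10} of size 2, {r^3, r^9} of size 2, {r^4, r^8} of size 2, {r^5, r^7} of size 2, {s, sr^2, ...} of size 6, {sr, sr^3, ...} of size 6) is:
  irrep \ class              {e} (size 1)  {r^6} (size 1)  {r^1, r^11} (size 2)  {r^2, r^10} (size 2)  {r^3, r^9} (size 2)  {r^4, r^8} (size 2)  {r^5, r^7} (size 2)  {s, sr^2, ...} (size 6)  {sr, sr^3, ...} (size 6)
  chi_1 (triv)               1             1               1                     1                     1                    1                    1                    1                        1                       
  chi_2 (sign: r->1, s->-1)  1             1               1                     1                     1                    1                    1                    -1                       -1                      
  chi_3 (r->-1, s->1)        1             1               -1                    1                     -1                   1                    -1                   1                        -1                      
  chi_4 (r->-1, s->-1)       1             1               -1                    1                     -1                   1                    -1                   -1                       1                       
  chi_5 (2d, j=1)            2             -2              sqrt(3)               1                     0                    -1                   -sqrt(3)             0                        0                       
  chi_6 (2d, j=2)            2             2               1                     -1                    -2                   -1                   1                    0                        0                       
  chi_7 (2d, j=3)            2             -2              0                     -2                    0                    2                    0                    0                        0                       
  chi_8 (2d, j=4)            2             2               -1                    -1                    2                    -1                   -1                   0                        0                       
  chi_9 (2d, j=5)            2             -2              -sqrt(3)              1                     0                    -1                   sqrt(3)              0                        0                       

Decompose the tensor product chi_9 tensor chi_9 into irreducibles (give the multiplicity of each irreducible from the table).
chi_9 tensor chi_9 = chi_1 + chi_2 + chi_6 (all other irreducibles have multiplicity 0).

Reasoning: The character of a tensor product is the pointwise product (chi_9 * chi_9)(C) = chi_9(C) * chi_9(C):
  {e}: (2)*(2), {r^6}: (-2)*(-2), {r^1, r^11}: (-sqrt(3))*(-sqrt(3)), {r^2, r^10}: (1)*(1), {r^3, r^9}: (0)*(0), {r^4, r^8}: (-1)*(-1), {r^5, r^7}: (sqrt(3))*(sqrt(3)), {s, sr^2, ...}: (0)*(0), {sr, sr^3, ...}: (0)*(0)
so (chi_9 * chi_9) takes values
  {e} -> 4, {r^6} -> 4, {r^1, r^11} -> 3, {r^2, r^10} -> 1, {r^3, r^9} -> 0, {r^4, r^8} -> 1, {r^5, r^7} -> 3, {s, sr^2, ...} -> 0, {sr, sr^3, ...} -> 0.
Now take the inner product of this character with each irreducible chi from the table, <chi_9*chi_9, chi> = (1/24) sum_C |C| (chi_9*chi_9)(C) conj(chi(C)):
  <chi_9*chi_9, chi_1> = (1/24)[1*(4)*conj(1) + 1*(4)*conj(1) + 2*(3)*conj(1) + 2*(1)*conj(1) + 2*(0)*conj(1) + 2*(1)*conj(1) + 2*(3)*conj(1) + 6*(0)*conj(1) + 6*(0)*conj(1)]
      = (1/24)[(4) + (4) + (6) + (2) + (0) + (2) + (6) + (0) + (0)] = 24/24 = 1
  <chi_9*chi_9, chi_2> = (1/24)[1*(4)*conj(1) + 1*(4)*conj(1) + 2*(3)*conj(1) + 2*(1)*conj(1) + 2*(0)*conj(1) + 2*(1)*conj(1) + 2*(3)*conj(1) + 6*(0)*conj(-1) + 6*(0)*conj(-1)]
      = (1/24)[(4) + (4) + (6) + (2) + (0) + (2) + (6) + (0) + (0)] = 24/24 = 1
  <chi_9*chi_9, chi_3> = (1/24)[1*(4)*conj(1) + 1*(4)*conj(1) + 2*(3)*conj(-1) + 2*(1)*conj(1) + 2*(0)*conj(-1) + 2*(1)*conj(1) + 2*(3)*conj(-1) + 6*(0)*conj(1) + 6*(0)*conj(-1)]
      = (1/24)[(4) + (4) + (-6) + (2) + (0) + (2) + (-6) + (0) + (0)] = 0/24 = 0
  <chi_9*chi_9, chi_4> = (1/24)[1*(4)*conj(1) + 1*(4)*conj(1) + 2*(3)*conj(-1) + 2*(1)*conj(1) + 2*(0)*conj(-1) + 2*(1)*conj(1) + 2*(3)*conj(-1) + 6*(0)*conj(-1) + 6*(0)*conj(1)]
      = (1/24)[(4) + (4) + (-6) + (2) + (0) + (2) + (-6) + (0) + (0)] = 0/24 = 0
  <chi_9*chi_9, chi_5> = (1/24)[1*(4)*conj(2) + 1*(4)*conj(-2) + 2*(3)*conj(sqrt(3)) + 2*(1)*conj(1) + 2*(0)*conj(0) + 2*(1)*conj(-1) + 2*(3)*conj(-sqrt(3)) + 6*(0)*conj(0) + 6*(0)*conj(0)]
      = (1/24)[(8) + (-8) + (6*sqrt(3)) + (2) + (0) + (-2) + (-6*sqrt(3)) + (0) + (0)] = 0/24 = 0
  <chi_9*chi_9, chi_6> = (1/24)[1*(4)*conj(2) + 1*(4)*conj(2) + 2*(3)*conj(1) + 2*(1)*conj(-1) + 2*(0)*conj(-2) + 2*(1)*conj(-1) + 2*(3)*conj(1) + 6*(0)*conj(0) + 6*(0)*conj(0)]
      = (1/24)[(8) + (8) + (6) + (-2) + (0) + (-2) + (6) + (0) + (0)] = 24/24 = 1
  <chi_9*chi_9, chi_7> = (1/24)[1*(4)*conj(2) + 1*(4)*conj(-2) + 2*(3)*conj(0) + 2*(1)*conj(-2) + 2*(0)*conj(0) + 2*(1)*conj(2) + 2*(3)*conj(0) + 6*(0)*conj(0) + 6*(0)*conj(0)]
      = (1/24)[(8) + (-8) + (0) + (-4) + (0) + (4) + (0) + (0) + (0)] = 0/24 = 0
  <chi_9*chi_9, chi_8> = (1/24)[1*(4)*conj(2) + 1*(4)*conj(2) + 2*(3)*conj(-1) + 2*(1)*conj(-1) + 2*(0)*conj(2) + 2*(1)*conj(-1) + 2*(3)*conj(-1) + 6*(0)*conj(0) + 6*(0)*conj(0)]
      = (1/24)[(8) + (8) + (-6) + (-2) + (0) + (-2) + (-6) + (0) + (0)] = 0/24 = 0
  <chi_9*chi_9, chi_9> = (1/24)[1*(4)*conj(2) + 1*(4)*conj(-2) + 2*(3)*conj(-sqrt(3)) + 2*(1)*conj(1) + 2*(0)*conj(0) + 2*(1)*conj(-1) + 2*(3)*conj(sqrt(3)) + 6*(0)*conj(0) + 6*(0)*conj(0)]
      = (1/24)[(8) + (-8) + (-6*sqrt(3)) + (2) + (0) + (-2) + (6*sqrt(3)) + (0) + (0)] = 0/24 = 0
Hence the multiplicities are chi_1: 1, chi_2: 1, chi_6: 1. Dimension check: dim(chi_9)*dim(chi_9) = 2*2 = 4 and sum (mult * dim) = 1*1 + 1*1 + 1*2 = 4.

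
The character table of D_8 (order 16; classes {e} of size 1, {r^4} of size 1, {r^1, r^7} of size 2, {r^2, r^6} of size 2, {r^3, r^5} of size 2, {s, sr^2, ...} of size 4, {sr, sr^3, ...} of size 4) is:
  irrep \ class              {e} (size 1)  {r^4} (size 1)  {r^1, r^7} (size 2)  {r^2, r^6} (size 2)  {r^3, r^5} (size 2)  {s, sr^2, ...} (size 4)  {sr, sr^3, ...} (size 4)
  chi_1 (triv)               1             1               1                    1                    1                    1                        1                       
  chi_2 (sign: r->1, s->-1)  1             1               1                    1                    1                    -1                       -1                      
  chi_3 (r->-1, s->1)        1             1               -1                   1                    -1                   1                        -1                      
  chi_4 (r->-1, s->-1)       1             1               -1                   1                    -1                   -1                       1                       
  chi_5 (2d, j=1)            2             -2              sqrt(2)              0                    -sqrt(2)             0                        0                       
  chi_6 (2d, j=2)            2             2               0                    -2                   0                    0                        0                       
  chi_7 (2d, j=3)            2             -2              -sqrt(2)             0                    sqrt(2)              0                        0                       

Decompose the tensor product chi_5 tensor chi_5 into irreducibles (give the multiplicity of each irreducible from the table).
chi_5 tensor chi_5 = chi_1 + chi_2 + chi_6 (all other irreducibles have multiplicity 0).

Argument: The character of a tensor product is the pointwise product (chi_5 * chi_5)(C) = chi_5(C) * chi_5(C):
  {e}: (2)*(2), {r^4}: (-2)*(-2), {r^1, r^7}: (sqrt(2))*(sqrt(2)), {r^2, r^6}: (0)*(0), {r^3, r^5}: (-sqrt(2))*(-sqrt(2)), {s, sr^2, ...}: (0)*(0), {sr, sr^3, ...}: (0)*(0)
so (chi_5 * chi_5) takes values
  {e} -> 4, {r^4} -> 4, {r^1, r^7} -> 2, {r^2, r^6} -> 0, {r^3, r^5} -> 2, {s, sr^2, ...} -> 0, {sr, sr^3, ...} -> 0.
Now take the inner product of this character with each irreducible chi from the table, <chi_5*chi_5, chi> = (1/16) sum_C |C| (chi_5*chi_5)(C) conj(chi(C)):
  <chi_5*chi_5, chi_1> = (1/16)[1*(4)*conj(1) + 1*(4)*conj(1) + 2*(2)*conj(1) + 2*(0)*conj(1) + 2*(2)*conj(1) + 4*(0)*conj(1) + 4*(0)*conj(1)]
      = (1/16)[(4) + (4) + (4) + (0) + (4) + (0) + (0)] = 16/16 = 1
  <chi_5*chi_5, chi_2> = (1/16)[1*(4)*conj(1) + 1*(4)*conj(1) + 2*(2)*conj(1) + 2*(0)*conj(1) + 2*(2)*conj(1) + 4*(0)*conj(-1) + 4*(0)*conj(-1)]
      = (1/16)[(4) + (4) + (4) + (0) + (4) + (0) + (0)] = 16/16 = 1
  <chi_5*chi_5, chi_3> = (1/16)[1*(4)*conj(1) + 1*(4)*conj(1) + 2*(2)*conj(-1) + 2*(0)*conj(1) + 2*(2)*conj(-1) + 4*(0)*conj(1) + 4*(0)*conj(-1)]
      = (1/16)[(4) + (4) + (-4) + (0) + (-4) + (0) + (0)] = 0/16 = 0
  <chi_5*chi_5, chi_4> = (1/16)[1*(4)*conj(1) + 1*(4)*conj(1) + 2*(2)*conj(-1) + 2*(0)*conj(1) + 2*(2)*conj(-1) + 4*(0)*conj(-1) + 4*(0)*conj(1)]
      = (1/16)[(4) + (4) + (-4) + (0) + (-4) + (0) + (0)] = 0/16 = 0
  <chi_5*chi_5, chi_5> = (1/16)[1*(4)*conj(2) + 1*(4)*conj(-2) + 2*(2)*conj(sqrt(2)) + 2*(0)*conj(0) + 2*(2)*conj(-sqrt(2)) + 4*(0)*conj(0) + 4*(0)*conj(0)]
      = (1/16)[(8) + (-8) + (4*sqrt(2)) + (0) + (-4*sqrt(2)) + (0) + (0)] = 0/16 = 0
  <chi_5*chi_5, chi_6> = (1/16)[1*(4)*conj(2) + 1*(4)*conj(2) + 2*(2)*conj(0) + 2*(0)*conj(-2) + 2*(2)*conj(0) + 4*(0)*conj(0) + 4*(0)*conj(0)]
      = (1/16)[(8) + (8) + (0) + (0) + (0) + (0) + (0)] = 16/16 = 1
  <chi_5*chi_5, chi_7> = (1/16)[1*(4)*conj(2) + 1*(4)*conj(-2) + 2*(2)*conj(-sqrt(2)) + 2*(0)*conj(0) + 2*(2)*conj(sqrt(2)) + 4*(0)*conj(0) + 4*(0)*conj(0)]
      = (1/16)[(8) + (-8) + (-4*sqrt(2)) + (0) + (4*sqrt(2)) + (0) + (0)] = 0/16 = 0
Hence the multiplicities are chi_1: 1, chi_2: 1, chi_6: 1. Dimension check: dim(chi_5)*dim(chi_5) = 2*2 = 4 and sum (mult * dim) = 1*1 + 1*1 + 1*2 = 4.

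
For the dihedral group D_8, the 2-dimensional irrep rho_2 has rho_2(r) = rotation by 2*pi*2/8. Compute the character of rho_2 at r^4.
chi_{rho_2}(r^4) = 2*cos(2*pi*2*4/8) = 2

Reasoning: rho_2(r^4) is rotation by angle 2*pi*2*4/8, whose trace is 2*cos(2*pi*2*4/8) = 2.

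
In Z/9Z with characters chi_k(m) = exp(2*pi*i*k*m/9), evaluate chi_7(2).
chi_7(2) = zeta_9^14 = exp(-8*I*pi/9)

Solution. chi_7(2) = zeta_9^(7*2) = zeta_9^14. Since zeta_9^9 = 1, this equals zeta_9^5 = exp(2*pi*i*5/9) = exp(-8*I*pi/9).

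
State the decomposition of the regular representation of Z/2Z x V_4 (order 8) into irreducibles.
Each irreducible V_i of dimension d_i appears with multiplicity d_i, i.e. rho_reg = (direct sum over all irreducibles V_i) d_i V_i. The irreducible dimensions for Z/2Z x V_4 are 1, 1, 1, 1, 1, 1, 1, 1: 8 irreducibles of dimension 1, each with multiplicity 1. Total dimension 8*1*1 = 8 = |G|.

Argument: General theorem: in the regular representation of a finite group G, each irreducible appears with multiplicity equal to its dimension. Check: dim(rho_reg) = sum d_i^2 = 1 + 1 + 1 + 1 + 1 + 1 + 1 + 1 = 8 = |G|.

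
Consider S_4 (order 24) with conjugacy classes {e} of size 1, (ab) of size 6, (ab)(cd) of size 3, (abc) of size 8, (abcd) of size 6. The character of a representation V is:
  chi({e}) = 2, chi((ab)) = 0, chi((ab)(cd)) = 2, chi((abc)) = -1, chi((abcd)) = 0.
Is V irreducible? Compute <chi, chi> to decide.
Irreducible: <chi, chi> = 1.

<chi, chi> = (1/|G|) sum_C |C| * |chi(C)|^2 = (1/24)[1*|2|^2 + 6*|0|^2 + 3*|2|^2 + 8*|-1|^2 + 6*|0|^2]
  = (1/24)[(4) + (0) + (12) + (8) + (0)] = 24/24 = 1.
A character is irreducible iff <chi, chi> = 1, so this representation is irreducible.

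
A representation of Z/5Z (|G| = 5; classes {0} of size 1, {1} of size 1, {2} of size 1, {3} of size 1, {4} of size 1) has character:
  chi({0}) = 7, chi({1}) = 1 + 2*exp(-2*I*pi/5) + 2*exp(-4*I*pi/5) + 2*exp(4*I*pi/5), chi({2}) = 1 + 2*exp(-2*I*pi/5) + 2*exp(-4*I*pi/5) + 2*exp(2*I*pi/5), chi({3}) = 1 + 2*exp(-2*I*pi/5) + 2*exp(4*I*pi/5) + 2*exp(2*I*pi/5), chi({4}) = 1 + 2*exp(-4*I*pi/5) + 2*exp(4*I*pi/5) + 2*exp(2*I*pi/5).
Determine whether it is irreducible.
Not irreducible (reducible): <chi, chi> = 13 > 1.

<chi, chi> = (1/|G|) sum_C |C| * |chi(C)|^2 = (1/5)[1*|7|^2 + 1*|1 + 2*exp(-2*I*pi/5) + 2*exp(-4*I*pi/5) + 2*exp(4*I*pi/5)|^2 + 1*|1 + 2*exp(-2*I*pi/5) + 2*exp(-4*I*pi/5) + 2*exp(2*I*pi/5)|^2 + 1*|1 + 2*exp(-2*I*pi/5) + 2*exp(4*I*pi/5) + 2*exp(2*I*pi/5)|^2 + 1*|1 + 2*exp(-4*I*pi/5) + 2*exp(4*I*pi/5) + 2*exp(2*I*pi/5)|^2]
  = (1/5)[(49) + (13 + 10*exp(-2*I*pi/5) + 8*exp(-4*I*pi/5) + 8*exp(4*I*pi/5) + 10*exp(2*I*pi/5)) + (13 + 8*exp(-2*I*pi/5) + 10*exp(-4*I*pi/5) + 10*exp(4*I*pi/5) + 8*exp(2*I*pi/5)) + (13 + 8*exp(-2*I*pi/5) + 10*exp(-4*I*pi/5) + 10*exp(4*I*pi/5) + 8*exp(2*I*pi/5)) + (13 + 10*exp(-2*I*pi/5) + 8*exp(-4*I*pi/5) + 8*exp(4*I*pi/5) + 10*exp(2*I*pi/5))] = 65/5 = 13.
(Exp terms are combined using exp(i*s)*conj(exp(i*t)) = exp(i*(s-t)), and sums of them are collapsed using the identity that for every m > 1 the m distinct m-th roots of unity sum to 0, e.g. 1 + exp(2*I*pi/3) + exp(-2*I*pi/3) = 0.)
A character is irreducible iff <chi, chi> = 1, so this representation is reducible.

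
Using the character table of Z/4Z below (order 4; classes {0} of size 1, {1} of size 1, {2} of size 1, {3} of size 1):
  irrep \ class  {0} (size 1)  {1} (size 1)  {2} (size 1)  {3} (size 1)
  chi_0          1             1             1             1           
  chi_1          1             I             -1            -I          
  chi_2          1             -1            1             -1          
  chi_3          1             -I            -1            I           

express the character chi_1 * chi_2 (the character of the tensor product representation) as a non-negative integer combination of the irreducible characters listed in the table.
chi_1 tensor chi_2 = chi_3 (all other irreducibles have multiplicity 0).

Derivation: The character of a tensor product is the pointwise product (chi_1 * chi_2)(C) = chi_1(C) * chi_2(C):
  {0}: (1)*(1), {1}: (I)*(-1), {2}: (-1)*(1), {3}: (-I)*(-1)
so (chi_1 * chi_2) takes values
  {0} -> 1, {1} -> -I, {2} -> -1, {3} -> I.
Now take the inner product of this character with each irreducible chi from the table, <chi_1*chi_2, chi> = (1/4) sum_C |C| (chi_1*chi_2)(C) conj(chi(C)):
  <chi_1*chi_2, chi_0> = (1/4)[1*(1)*conj(1) + 1*(-I)*conj(1) + 1*(-1)*conj(1) + 1*(I)*conj(1)]
      = (1/4)[(1) + (-I) + (-1) + (I)] = 0/4 = 0
  <chi_1*chi_2, chi_1> = (1/4)[1*(1)*conj(1) + 1*(-I)*conj(I) + 1*(-1)*conj(-1) + 1*(I)*conj(-I)]
      = (1/4)[(1) + (-1) + (1) + (-1)] = 0/4 = 0
  <chi_1*chi_2, chi_2> = (1/4)[1*(1)*conj(1) + 1*(-I)*conj(-1) + 1*(-1)*conj(1) + 1*(I)*conj(-1)]
      = (1/4)[(1) + (I) + (-1) + (-I)] = 0/4 = 0
  <chi_1*chi_2, chi_3> = (1/4)[1*(1)*conj(1) + 1*(-I)*conj(-I) + 1*(-1)*conj(-1) + 1*(I)*conj(I)]
      = (1/4)[(1) + (1) + (1) + (1)] = 4/4 = 1
(Exp terms are combined using exp(i*s)*conj(exp(i*t)) = exp(i*(s-t)), and sums of them are collapsed using the identity that for every m > 1 the m distinct m-th roots of unity sum to 0, e.g. 1 + exp(2*I*pi/3) + exp(-2*I*pi/3) = 0.)
Hence the multiplicities are chi_3: 1. Dimension check: dim(chi_1)*dim(chi_2) = 1*1 = 1 and sum (mult * dim) = 1*1 = 1.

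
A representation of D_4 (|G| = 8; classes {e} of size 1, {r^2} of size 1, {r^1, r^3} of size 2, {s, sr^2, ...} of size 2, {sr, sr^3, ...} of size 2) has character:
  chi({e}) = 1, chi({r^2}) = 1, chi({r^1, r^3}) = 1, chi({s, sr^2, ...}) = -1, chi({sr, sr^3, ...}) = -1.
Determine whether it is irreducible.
Irreducible: <chi, chi> = 1.

Solution. <chi, chi> = (1/|G|) sum_C |C| * |chi(C)|^2 = (1/8)[1*|1|^2 + 1*|1|^2 + 2*|1|^2 + 2*|-1|^2 + 2*|-1|^2]
  = (1/8)[(1) + (1) + (2) + (2) + (2)] = 8/8 = 1.
A character is irreducible iff <chi, chi> = 1, so this representation is irreducible.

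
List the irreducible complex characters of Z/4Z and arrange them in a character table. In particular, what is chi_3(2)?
Character table of Z/4Z (irreps indexed chi_0,...,chi_3 with chi_k(m) = zeta_4^(k*m), zeta_4 = exp(2*pi*i/4)):
  irrep \ class  {0} (size 1)  {1} (size 1)  {2} (size 1)  {3} (size 1)
  chi_0          1             1             1             1           
  chi_1          1             I             -1            -I          
  chi_2          1             -1            1             -1          
  chi_3          1             -I            -1            I           

Spot check: chi_3(2) = zeta_4^(3*2) = zeta_4^6 = -1.

Argument: Z/4Z is abelian, so all 4 irreducible complex representations are 1-dimensional. They are given by chi_k(m) = zeta_4^(k*m) for k = 0,...,3. Row orthogonality: sum_m chi_k(m) conj(chi_l(m)) = 4 * [k = l].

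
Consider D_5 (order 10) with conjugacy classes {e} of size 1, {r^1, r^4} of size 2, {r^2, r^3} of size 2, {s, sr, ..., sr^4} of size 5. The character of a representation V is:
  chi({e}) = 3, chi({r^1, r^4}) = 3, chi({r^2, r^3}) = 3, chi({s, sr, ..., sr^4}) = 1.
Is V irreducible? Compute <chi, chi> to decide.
Not irreducible (reducible): <chi, chi> = 5 > 1.

Solution. <chi, chi> = (1/|G|) sum_C |C| * |chi(C)|^2 = (1/10)[1*|3|^2 + 2*|3|^2 + 2*|3|^2 + 5*|1|^2]
  = (1/10)[(9) + (18) + (18) + (5)] = 50/10 = 5.
A character is irreducible iff <chi, chi> = 1, so this representation is reducible.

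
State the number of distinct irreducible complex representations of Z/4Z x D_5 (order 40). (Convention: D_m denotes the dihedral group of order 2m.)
16

Proof sketch: The number of irreducible complex representations of a finite group equals its number of conjugacy classes. For a direct product, #classes(G x H) = #classes(G) * #classes(H). Z/4Z has 4 classes (abelian), D_5 has 4 classes, so 4 * 4 = 16, so Z/4Z x D_5 (order 40) has exactly 16 irreducible complex representations.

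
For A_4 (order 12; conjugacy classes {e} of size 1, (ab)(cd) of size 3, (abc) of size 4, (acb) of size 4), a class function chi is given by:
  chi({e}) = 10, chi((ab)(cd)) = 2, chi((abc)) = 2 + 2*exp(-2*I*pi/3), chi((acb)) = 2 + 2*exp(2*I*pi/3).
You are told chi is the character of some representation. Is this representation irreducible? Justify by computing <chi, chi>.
Not irreducible (reducible): <chi, chi> = 12 > 1.

<chi, chi> = (1/|G|) sum_C |C| * |chi(C)|^2 = (1/12)[1*|10|^2 + 3*|2|^2 + 4*|2 + 2*exp(-2*I*pi/3)|^2 + 4*|2 + 2*exp(2*I*pi/3)|^2]
  = (1/12)[(100) + (12) + (16) + (16)] = 144/12 = 12.
(Exp terms are combined using exp(i*s)*conj(exp(i*t)) = exp(i*(s-t)), and sums of them are collapsed using the identity that for every m > 1 the m distinct m-th roots of unity sum to 0, e.g. 1 + exp(2*I*pi/3) + exp(-2*I*pi/3) = 0.)
A character is irreducible iff <chi, chi> = 1, so this representation is reducible.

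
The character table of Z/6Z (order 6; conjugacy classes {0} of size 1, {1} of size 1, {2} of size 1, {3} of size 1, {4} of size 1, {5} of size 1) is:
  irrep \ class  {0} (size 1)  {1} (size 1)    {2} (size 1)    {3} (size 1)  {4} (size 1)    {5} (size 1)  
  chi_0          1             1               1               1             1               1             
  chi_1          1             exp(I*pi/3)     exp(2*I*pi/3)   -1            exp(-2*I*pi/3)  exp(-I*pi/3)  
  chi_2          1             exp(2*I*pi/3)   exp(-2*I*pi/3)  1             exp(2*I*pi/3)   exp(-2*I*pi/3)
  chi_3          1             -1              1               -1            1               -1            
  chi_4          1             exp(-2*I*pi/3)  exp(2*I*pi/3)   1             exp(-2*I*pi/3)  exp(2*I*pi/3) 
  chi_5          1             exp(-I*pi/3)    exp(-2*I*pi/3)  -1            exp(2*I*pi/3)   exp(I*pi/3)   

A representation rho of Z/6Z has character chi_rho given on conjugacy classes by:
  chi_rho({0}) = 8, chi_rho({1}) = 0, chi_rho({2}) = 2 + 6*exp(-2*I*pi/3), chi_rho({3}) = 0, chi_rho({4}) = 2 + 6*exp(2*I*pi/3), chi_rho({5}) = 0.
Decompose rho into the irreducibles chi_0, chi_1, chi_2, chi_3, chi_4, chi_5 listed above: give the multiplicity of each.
Multiplicities: chi_0: 1, chi_1: 0, chi_2: 3, chi_3: 1, chi_4: 0, chi_5: 3.

Solution. Use <chi_rho, chi> = (1/|G|) sum_C |C| * chi_rho(C) * conj(chi(C)) with |G| = 6 for each irreducible chi in the table:
  <chi_rho, chi_0> = (1/6)[1*(8)*conj(1) + 1*(0)*conj(1) + 1*(2 + 6*exp(-2*I*pi/3))*conj(1) + 1*(0)*conj(1) + 1*(2 + 6*exp(2*I*pi/3))*conj(1) + 1*(0)*conj(1)]
      = (1/6)[(8) + (0) + (2 + 6*exp(-2*I*pi/3)) + (0) + (2 + 6*exp(2*I*pi/3)) + (0)] = 6/6 = 1
  <chi_rho, chi_1> = (1/6)[1*(8)*conj(1) + 1*(0)*conj(exp(I*pi/3)) + 1*(2 + 6*exp(-2*I*pi/3))*conj(exp(2*I*pi/3)) + 1*(0)*conj(-1) + 1*(2 + 6*exp(2*I*pi/3))*conj(exp(-2*I*pi/3)) + 1*(0)*conj(exp(-I*pi/3))]
      = (1/6)[(8) + (0) + (2*exp(-2*I*pi/3) + 6*exp(2*I*pi/3)) + (0) + (6*exp(-2*I*pi/3) + 2*exp(2*I*pi/3)) + (0)] = 0/6 = 0
  <chi_rho, chi_2> = (1/6)[1*(8)*conj(1) + 1*(0)*conj(exp(2*I*pi/3)) + 1*(2 + 6*exp(-2*I*pi/3))*conj(exp(-2*I*pi/3)) + 1*(0)*conj(1) + 1*(2 + 6*exp(2*I*pi/3))*conj(exp(2*I*pi/3)) + 1*(0)*conj(exp(-2*I*pi/3))]
      = (1/6)[(8) + (0) + (6 + 2*exp(2*I*pi/3)) + (0) + (6 + 2*exp(-2*I*pi/3)) + (0)] = 18/6 = 3
  <chi_rho, chi_3> = (1/6)[1*(8)*conj(1) + 1*(0)*conj(-1) + 1*(2 + 6*exp(-2*I*pi/3))*conj(1) + 1*(0)*conj(-1) + 1*(2 + 6*exp(2*I*pi/3))*conj(1) + 1*(0)*conj(-1)]
      = (1/6)[(8) + (0) + (2 + 6*exp(-2*I*pi/3)) + (0) + (2 + 6*exp(2*I*pi/3)) + (0)] = 6/6 = 1
  <chi_rho, chi_4> = (1/6)[1*(8)*conj(1) + 1*(0)*conj(exp(-2*I*pi/3)) + 1*(2 + 6*exp(-2*I*pi/3))*conj(exp(2*I*pi/3)) + 1*(0)*conj(1) + 1*(2 + 6*exp(2*I*pi/3))*conj(exp(-2*I*pi/3)) + 1*(0)*conj(exp(2*I*pi/3))]
      = (1/6)[(8) + (0) + (2*exp(-2*I*pi/3) + 6*exp(2*I*pi/3)) + (0) + (6*exp(-2*I*pi/3) + 2*exp(2*I*pi/3)) + (0)] = 0/6 = 0
  <chi_rho, chi_5> = (1/6)[1*(8)*conj(1) + 1*(0)*conj(exp(-I*pi/3)) + 1*(2 + 6*exp(-2*I*pi/3))*conj(exp(-2*I*pi/3)) + 1*(0)*conj(-1) + 1*(2 + 6*exp(2*I*pi/3))*conj(exp(2*I*pi/3)) + 1*(0)*conj(exp(I*pi/3))]
      = (1/6)[(8) + (0) + (6 + 2*exp(2*I*pi/3)) + (0) + (6 + 2*exp(-2*I*pi/3)) + (0)] = 18/6 = 3
(Exp terms are combined using exp(i*s)*conj(exp(i*t)) = exp(i*(s-t)), and sums of them are collapsed using the identity that for every m > 1 the m distinct m-th roots of unity sum to 0, e.g. 1 + exp(2*I*pi/3) + exp(-2*I*pi/3) = 0.)
Dimension check: dim(rho) = sum (mult * dim) = 1*1 + 0*1 + 3*1 + 1*1 + 0*1 + 3*1 = 8 = chi_rho(e) = 8.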